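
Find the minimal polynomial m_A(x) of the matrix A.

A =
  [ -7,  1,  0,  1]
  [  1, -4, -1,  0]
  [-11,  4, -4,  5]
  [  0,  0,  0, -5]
x^3 + 15*x^2 + 75*x + 125

The characteristic polynomial is χ_A(x) = (x + 5)^4, so the eigenvalues are known. The minimal polynomial is
  m_A(x) = Π_λ (x − λ)^{k_λ}
where k_λ is the size of the *largest* Jordan block for λ (equivalently, the smallest k with (A − λI)^k v = 0 for every generalised eigenvector v of λ).

  λ = -5: largest Jordan block has size 3, contributing (x + 5)^3

So m_A(x) = (x + 5)^3 = x^3 + 15*x^2 + 75*x + 125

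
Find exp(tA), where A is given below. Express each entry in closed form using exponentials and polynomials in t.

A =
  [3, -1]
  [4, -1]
e^{tA} =
  [2*t*exp(t) + exp(t), -t*exp(t)]
  [4*t*exp(t), -2*t*exp(t) + exp(t)]

Strategy: write A = P · J · P⁻¹ where J is a Jordan canonical form, so e^{tA} = P · e^{tJ} · P⁻¹, and e^{tJ} can be computed block-by-block.

A has Jordan form
J =
  [1, 1]
  [0, 1]
(up to reordering of blocks).

Per-block formulas:
  For a 2×2 Jordan block J_2(1): exp(t · J_2(1)) = e^(1t)·(I + t·N), where N is the 2×2 nilpotent shift.

After assembling e^{tJ} and conjugating by P, we get:

e^{tA} =
  [2*t*exp(t) + exp(t), -t*exp(t)]
  [4*t*exp(t), -2*t*exp(t) + exp(t)]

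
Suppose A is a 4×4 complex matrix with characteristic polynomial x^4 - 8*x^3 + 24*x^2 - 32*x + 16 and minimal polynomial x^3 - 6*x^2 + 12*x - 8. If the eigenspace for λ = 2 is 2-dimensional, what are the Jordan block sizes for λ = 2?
Block sizes for λ = 2: [3, 1]

Step 1 — from the characteristic polynomial, algebraic multiplicity of λ = 2 is 4. From dim ker(A − (2)·I) = 2, there are exactly 2 Jordan blocks for λ = 2.
Step 2 — from the minimal polynomial, the factor (x − 2)^3 tells us the largest block for λ = 2 has size 3.
Step 3 — with total size 4, 2 blocks, and largest block 3, the block sizes (in nonincreasing order) are [3, 1].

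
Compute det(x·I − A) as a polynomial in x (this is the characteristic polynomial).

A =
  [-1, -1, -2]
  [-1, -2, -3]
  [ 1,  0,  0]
x^3 + 3*x^2 + 3*x + 1

Expanding det(x·I − A) (e.g. by cofactor expansion or by noting that A is similar to its Jordan form J, which has the same characteristic polynomial as A) gives
  χ_A(x) = x^3 + 3*x^2 + 3*x + 1
which factors as (x + 1)^3. The eigenvalues (with algebraic multiplicities) are λ = -1 with multiplicity 3.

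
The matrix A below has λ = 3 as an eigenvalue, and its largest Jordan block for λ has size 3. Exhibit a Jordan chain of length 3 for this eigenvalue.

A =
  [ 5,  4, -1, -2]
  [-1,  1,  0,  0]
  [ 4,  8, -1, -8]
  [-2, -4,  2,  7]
A Jordan chain for λ = 3 of length 3:
v_1 = (-2, 1, -4, 2)ᵀ
v_2 = (-1, 0, -4, 2)ᵀ
v_3 = (0, 0, 1, 0)ᵀ

Let N = A − (3)·I. We want v_3 with N^3 v_3 = 0 but N^2 v_3 ≠ 0; then v_{j-1} := N · v_j for j = 3, …, 2.

Pick v_3 = (0, 0, 1, 0)ᵀ.
Then v_2 = N · v_3 = (-1, 0, -4, 2)ᵀ.
Then v_1 = N · v_2 = (-2, 1, -4, 2)ᵀ.

Sanity check: (A − (3)·I) v_1 = (0, 0, 0, 0)ᵀ = 0. ✓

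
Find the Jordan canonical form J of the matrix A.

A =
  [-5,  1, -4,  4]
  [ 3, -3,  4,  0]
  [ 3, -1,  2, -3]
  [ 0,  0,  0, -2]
J_2(-2) ⊕ J_2(-2)

The characteristic polynomial is
  det(x·I − A) = x^4 + 8*x^3 + 24*x^2 + 32*x + 16 = (x + 2)^4

Eigenvalues and multiplicities (the geometric multiplicity of λ is n − rank(A − λI), which equals the number of Jordan blocks for λ):
  λ = -2: algebraic multiplicity = 4, geometric multiplicity = 2

Determining the block sizes for each eigenvalue:
  λ = -2: with am = 4 and gm = 2, the partition is not yet determined (e.g. several partitions of 4 into 2 parts exist). Let N = A − (-2)·I. Computing rank(N^1) = 2, rank(N^2) = 0; the number of blocks of size ≥ j is rank(N^{j−1}) − rank(N^j), giving [2, 2]. So we have 2 block(s) of size 2 → block sizes [2, 2]

Assembling the blocks gives a Jordan form
J =
  [-2,  1,  0,  0]
  [ 0, -2,  0,  0]
  [ 0,  0, -2,  1]
  [ 0,  0,  0, -2]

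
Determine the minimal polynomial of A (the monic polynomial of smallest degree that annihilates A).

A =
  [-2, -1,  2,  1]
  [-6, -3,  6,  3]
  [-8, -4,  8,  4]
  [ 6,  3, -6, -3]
x^2

The characteristic polynomial is χ_A(x) = x^4, so the eigenvalues are known. The minimal polynomial is
  m_A(x) = Π_λ (x − λ)^{k_λ}
where k_λ is the size of the *largest* Jordan block for λ (equivalently, the smallest k with (A − λI)^k v = 0 for every generalised eigenvector v of λ).

  λ = 0: largest Jordan block has size 2, contributing (x − 0)^2

So m_A(x) = x^2 = x^2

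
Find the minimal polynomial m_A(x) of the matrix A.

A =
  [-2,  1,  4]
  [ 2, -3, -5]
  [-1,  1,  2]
x^3 + 3*x^2 + 3*x + 1

The characteristic polynomial is χ_A(x) = (x + 1)^3, so the eigenvalues are known. The minimal polynomial is
  m_A(x) = Π_λ (x − λ)^{k_λ}
where k_λ is the size of the *largest* Jordan block for λ (equivalently, the smallest k with (A − λI)^k v = 0 for every generalised eigenvector v of λ).

  λ = -1: largest Jordan block has size 3, contributing (x + 1)^3

So m_A(x) = (x + 1)^3 = x^3 + 3*x^2 + 3*x + 1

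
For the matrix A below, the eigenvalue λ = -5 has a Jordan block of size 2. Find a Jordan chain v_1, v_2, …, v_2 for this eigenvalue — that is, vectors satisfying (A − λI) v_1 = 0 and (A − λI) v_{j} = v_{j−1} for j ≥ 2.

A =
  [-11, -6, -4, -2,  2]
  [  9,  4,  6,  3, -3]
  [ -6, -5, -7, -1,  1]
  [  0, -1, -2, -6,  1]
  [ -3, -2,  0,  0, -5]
A Jordan chain for λ = -5 of length 2:
v_1 = (-6, 9, -6, 0, -3)ᵀ
v_2 = (1, 0, 0, 0, 0)ᵀ

Let N = A − (-5)·I. We want v_2 with N^2 v_2 = 0 but N^1 v_2 ≠ 0; then v_{j-1} := N · v_j for j = 2, …, 2.

Pick v_2 = (1, 0, 0, 0, 0)ᵀ.
Then v_1 = N · v_2 = (-6, 9, -6, 0, -3)ᵀ.

Sanity check: (A − (-5)·I) v_1 = (0, 0, 0, 0, 0)ᵀ = 0. ✓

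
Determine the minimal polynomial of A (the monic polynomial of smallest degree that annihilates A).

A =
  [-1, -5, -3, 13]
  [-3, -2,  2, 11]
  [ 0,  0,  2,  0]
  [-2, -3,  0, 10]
x^4 - 9*x^3 + 30*x^2 - 44*x + 24

The characteristic polynomial is χ_A(x) = (x - 3)*(x - 2)^3, so the eigenvalues are known. The minimal polynomial is
  m_A(x) = Π_λ (x − λ)^{k_λ}
where k_λ is the size of the *largest* Jordan block for λ (equivalently, the smallest k with (A − λI)^k v = 0 for every generalised eigenvector v of λ).

  λ = 2: largest Jordan block has size 3, contributing (x − 2)^3
  λ = 3: largest Jordan block has size 1, contributing (x − 3)

So m_A(x) = (x - 3)*(x - 2)^3 = x^4 - 9*x^3 + 30*x^2 - 44*x + 24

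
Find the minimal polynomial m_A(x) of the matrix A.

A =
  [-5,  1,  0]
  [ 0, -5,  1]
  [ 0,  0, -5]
x^3 + 15*x^2 + 75*x + 125

The characteristic polynomial is χ_A(x) = (x + 5)^3, so the eigenvalues are known. The minimal polynomial is
  m_A(x) = Π_λ (x − λ)^{k_λ}
where k_λ is the size of the *largest* Jordan block for λ (equivalently, the smallest k with (A − λI)^k v = 0 for every generalised eigenvector v of λ).

  λ = -5: largest Jordan block has size 3, contributing (x + 5)^3

So m_A(x) = (x + 5)^3 = x^3 + 15*x^2 + 75*x + 125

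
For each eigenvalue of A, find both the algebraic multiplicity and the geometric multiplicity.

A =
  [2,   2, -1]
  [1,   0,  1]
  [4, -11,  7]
λ = 3: alg = 3, geom = 1

Step 1 — factor the characteristic polynomial to read off the algebraic multiplicities:
  χ_A(x) = (x - 3)^3

Step 2 — compute geometric multiplicities via the rank-nullity identity g(λ) = n − rank(A − λI):
  rank(A − (3)·I) = 2, so dim ker(A − (3)·I) = n − 2 = 1

Summary:
  λ = 3: algebraic multiplicity = 3, geometric multiplicity = 1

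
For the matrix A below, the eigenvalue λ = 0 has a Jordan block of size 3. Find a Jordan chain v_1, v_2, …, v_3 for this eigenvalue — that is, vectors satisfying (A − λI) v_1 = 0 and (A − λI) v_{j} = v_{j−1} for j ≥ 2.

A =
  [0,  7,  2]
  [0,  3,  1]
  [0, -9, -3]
A Jordan chain for λ = 0 of length 3:
v_1 = (3, 0, 0)ᵀ
v_2 = (7, 3, -9)ᵀ
v_3 = (0, 1, 0)ᵀ

Let N = A − (0)·I. We want v_3 with N^3 v_3 = 0 but N^2 v_3 ≠ 0; then v_{j-1} := N · v_j for j = 3, …, 2.

Pick v_3 = (0, 1, 0)ᵀ.
Then v_2 = N · v_3 = (7, 3, -9)ᵀ.
Then v_1 = N · v_2 = (3, 0, 0)ᵀ.

Sanity check: (A − (0)·I) v_1 = (0, 0, 0)ᵀ = 0. ✓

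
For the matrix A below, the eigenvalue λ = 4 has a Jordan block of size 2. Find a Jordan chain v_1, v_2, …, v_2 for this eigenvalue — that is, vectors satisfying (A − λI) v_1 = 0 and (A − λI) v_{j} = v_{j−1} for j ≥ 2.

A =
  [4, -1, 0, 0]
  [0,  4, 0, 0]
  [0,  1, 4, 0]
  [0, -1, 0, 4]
A Jordan chain for λ = 4 of length 2:
v_1 = (-1, 0, 1, -1)ᵀ
v_2 = (0, 1, 0, 0)ᵀ

Let N = A − (4)·I. We want v_2 with N^2 v_2 = 0 but N^1 v_2 ≠ 0; then v_{j-1} := N · v_j for j = 2, …, 2.

Pick v_2 = (0, 1, 0, 0)ᵀ.
Then v_1 = N · v_2 = (-1, 0, 1, -1)ᵀ.

Sanity check: (A − (4)·I) v_1 = (0, 0, 0, 0)ᵀ = 0. ✓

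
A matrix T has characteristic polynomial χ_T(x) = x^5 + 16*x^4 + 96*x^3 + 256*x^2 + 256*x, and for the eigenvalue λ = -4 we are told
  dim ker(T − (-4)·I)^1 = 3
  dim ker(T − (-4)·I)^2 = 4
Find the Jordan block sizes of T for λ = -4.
Block sizes for λ = -4: [2, 1, 1]

From the dimensions of kernels of powers, the number of Jordan blocks of size at least j is d_j − d_{j−1} where d_j = dim ker(N^j) (with d_0 = 0). Computing the differences gives [3, 1].
The number of blocks of size exactly k is (#blocks of size ≥ k) − (#blocks of size ≥ k + 1), so the partition is: 2 block(s) of size 1, 1 block(s) of size 2.
In nonincreasing order the block sizes are [2, 1, 1].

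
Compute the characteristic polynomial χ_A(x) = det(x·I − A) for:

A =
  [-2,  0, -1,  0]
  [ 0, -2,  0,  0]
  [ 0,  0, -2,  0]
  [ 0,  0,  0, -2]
x^4 + 8*x^3 + 24*x^2 + 32*x + 16

Expanding det(x·I − A) (e.g. by cofactor expansion or by noting that A is similar to its Jordan form J, which has the same characteristic polynomial as A) gives
  χ_A(x) = x^4 + 8*x^3 + 24*x^2 + 32*x + 16
which factors as (x + 2)^4. The eigenvalues (with algebraic multiplicities) are λ = -2 with multiplicity 4.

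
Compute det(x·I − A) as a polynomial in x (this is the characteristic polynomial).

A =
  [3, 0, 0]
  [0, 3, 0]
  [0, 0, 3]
x^3 - 9*x^2 + 27*x - 27

Expanding det(x·I − A) (e.g. by cofactor expansion or by noting that A is similar to its Jordan form J, which has the same characteristic polynomial as A) gives
  χ_A(x) = x^3 - 9*x^2 + 27*x - 27
which factors as (x - 3)^3. The eigenvalues (with algebraic multiplicities) are λ = 3 with multiplicity 3.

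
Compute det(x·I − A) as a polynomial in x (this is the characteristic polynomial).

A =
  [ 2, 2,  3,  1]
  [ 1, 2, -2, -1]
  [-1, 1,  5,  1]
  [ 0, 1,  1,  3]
x^4 - 12*x^3 + 54*x^2 - 108*x + 81

Expanding det(x·I − A) (e.g. by cofactor expansion or by noting that A is similar to its Jordan form J, which has the same characteristic polynomial as A) gives
  χ_A(x) = x^4 - 12*x^3 + 54*x^2 - 108*x + 81
which factors as (x - 3)^4. The eigenvalues (with algebraic multiplicities) are λ = 3 with multiplicity 4.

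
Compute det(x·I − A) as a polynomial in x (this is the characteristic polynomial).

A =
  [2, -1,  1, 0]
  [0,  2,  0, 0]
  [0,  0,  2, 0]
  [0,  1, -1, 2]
x^4 - 8*x^3 + 24*x^2 - 32*x + 16

Expanding det(x·I − A) (e.g. by cofactor expansion or by noting that A is similar to its Jordan form J, which has the same characteristic polynomial as A) gives
  χ_A(x) = x^4 - 8*x^3 + 24*x^2 - 32*x + 16
which factors as (x - 2)^4. The eigenvalues (with algebraic multiplicities) are λ = 2 with multiplicity 4.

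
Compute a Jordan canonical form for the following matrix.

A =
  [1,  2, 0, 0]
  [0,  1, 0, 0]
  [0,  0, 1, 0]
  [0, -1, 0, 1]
J_2(1) ⊕ J_1(1) ⊕ J_1(1)

The characteristic polynomial is
  det(x·I − A) = x^4 - 4*x^3 + 6*x^2 - 4*x + 1 = (x - 1)^4

Eigenvalues and multiplicities (the geometric multiplicity of λ is n − rank(A − λI), which equals the number of Jordan blocks for λ):
  λ = 1: algebraic multiplicity = 4, geometric multiplicity = 3

Determining the block sizes for each eigenvalue:
  λ = 1: 3 blocks summing to 4 forces exactly one block of size 2 and the rest size 1 → block sizes [2, 1, 1]

Assembling the blocks gives a Jordan form
J =
  [1, 1, 0, 0]
  [0, 1, 0, 0]
  [0, 0, 1, 0]
  [0, 0, 0, 1]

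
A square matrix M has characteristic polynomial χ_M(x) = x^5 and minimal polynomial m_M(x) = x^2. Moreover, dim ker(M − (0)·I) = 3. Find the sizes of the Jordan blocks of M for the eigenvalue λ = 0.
Block sizes for λ = 0: [2, 2, 1]

Step 1 — from the characteristic polynomial, algebraic multiplicity of λ = 0 is 5. From dim ker(M − (0)·I) = 3, there are exactly 3 Jordan blocks for λ = 0.
Step 2 — from the minimal polynomial, the factor (x − 0)^2 tells us the largest block for λ = 0 has size 2.
Step 3 — with total size 5, 3 blocks, and largest block 2, the block sizes (in nonincreasing order) are [2, 2, 1].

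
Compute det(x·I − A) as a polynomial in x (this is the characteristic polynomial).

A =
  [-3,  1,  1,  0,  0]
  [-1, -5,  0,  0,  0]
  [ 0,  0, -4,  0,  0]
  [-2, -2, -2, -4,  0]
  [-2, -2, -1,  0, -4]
x^5 + 20*x^4 + 160*x^3 + 640*x^2 + 1280*x + 1024

Expanding det(x·I − A) (e.g. by cofactor expansion or by noting that A is similar to its Jordan form J, which has the same characteristic polynomial as A) gives
  χ_A(x) = x^5 + 20*x^4 + 160*x^3 + 640*x^2 + 1280*x + 1024
which factors as (x + 4)^5. The eigenvalues (with algebraic multiplicities) are λ = -4 with multiplicity 5.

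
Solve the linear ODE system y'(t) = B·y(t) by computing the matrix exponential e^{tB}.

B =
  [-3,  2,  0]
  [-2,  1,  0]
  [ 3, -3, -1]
e^{tB} =
  [-2*t*exp(-t) + exp(-t), 2*t*exp(-t), 0]
  [-2*t*exp(-t), 2*t*exp(-t) + exp(-t), 0]
  [3*t*exp(-t), -3*t*exp(-t), exp(-t)]

Strategy: write B = P · J · P⁻¹ where J is a Jordan canonical form, so e^{tB} = P · e^{tJ} · P⁻¹, and e^{tJ} can be computed block-by-block.

B has Jordan form
J =
  [-1,  1,  0]
  [ 0, -1,  0]
  [ 0,  0, -1]
(up to reordering of blocks).

Per-block formulas:
  For a 2×2 Jordan block J_2(-1): exp(t · J_2(-1)) = e^(-1t)·(I + t·N), where N is the 2×2 nilpotent shift.
  For a 1×1 block at λ = -1: exp(t · [-1]) = [e^(-1t)].

After assembling e^{tJ} and conjugating by P, we get:

e^{tB} =
  [-2*t*exp(-t) + exp(-t), 2*t*exp(-t), 0]
  [-2*t*exp(-t), 2*t*exp(-t) + exp(-t), 0]
  [3*t*exp(-t), -3*t*exp(-t), exp(-t)]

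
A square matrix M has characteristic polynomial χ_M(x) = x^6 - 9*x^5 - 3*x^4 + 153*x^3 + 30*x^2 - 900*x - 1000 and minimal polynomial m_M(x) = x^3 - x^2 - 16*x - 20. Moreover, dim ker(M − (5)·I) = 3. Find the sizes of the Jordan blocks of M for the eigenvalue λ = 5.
Block sizes for λ = 5: [1, 1, 1]

Step 1 — from the characteristic polynomial, algebraic multiplicity of λ = 5 is 3. From dim ker(M − (5)·I) = 3, there are exactly 3 Jordan blocks for λ = 5.
Step 2 — from the minimal polynomial, the factor (x − 5) tells us the largest block for λ = 5 has size 1.
Step 3 — with total size 3, 3 blocks, and largest block 1, the block sizes (in nonincreasing order) are [1, 1, 1].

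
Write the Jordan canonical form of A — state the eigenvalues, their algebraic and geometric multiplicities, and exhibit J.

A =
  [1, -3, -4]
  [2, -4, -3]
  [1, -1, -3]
J_3(-2)

The characteristic polynomial is
  det(x·I − A) = x^3 + 6*x^2 + 12*x + 8 = (x + 2)^3

Eigenvalues and multiplicities (the geometric multiplicity of λ is n − rank(A − λI), which equals the number of Jordan blocks for λ):
  λ = -2: algebraic multiplicity = 3, geometric multiplicity = 1

Determining the block sizes for each eigenvalue:
  λ = -2: one block (gm = 1), so the single block has size am = 3 → block sizes [3]

Assembling the blocks gives a Jordan form
J =
  [-2,  1,  0]
  [ 0, -2,  1]
  [ 0,  0, -2]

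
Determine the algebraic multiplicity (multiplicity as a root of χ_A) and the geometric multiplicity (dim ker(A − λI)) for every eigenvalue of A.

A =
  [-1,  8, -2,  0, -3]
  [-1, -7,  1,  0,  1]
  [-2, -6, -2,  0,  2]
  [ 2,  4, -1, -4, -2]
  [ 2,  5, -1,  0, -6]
λ = -4: alg = 5, geom = 2

Step 1 — factor the characteristic polynomial to read off the algebraic multiplicities:
  χ_A(x) = (x + 4)^5

Step 2 — compute geometric multiplicities via the rank-nullity identity g(λ) = n − rank(A − λI):
  rank(A − (-4)·I) = 3, so dim ker(A − (-4)·I) = n − 3 = 2

Summary:
  λ = -4: algebraic multiplicity = 5, geometric multiplicity = 2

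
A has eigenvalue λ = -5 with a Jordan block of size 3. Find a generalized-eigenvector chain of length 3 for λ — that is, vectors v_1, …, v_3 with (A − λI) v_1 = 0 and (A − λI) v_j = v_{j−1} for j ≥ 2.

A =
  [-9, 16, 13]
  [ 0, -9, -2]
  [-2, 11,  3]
A Jordan chain for λ = -5 of length 3:
v_1 = (-10, 4, -8)ᵀ
v_2 = (-4, 0, -2)ᵀ
v_3 = (1, 0, 0)ᵀ

Let N = A − (-5)·I. We want v_3 with N^3 v_3 = 0 but N^2 v_3 ≠ 0; then v_{j-1} := N · v_j for j = 3, …, 2.

Pick v_3 = (1, 0, 0)ᵀ.
Then v_2 = N · v_3 = (-4, 0, -2)ᵀ.
Then v_1 = N · v_2 = (-10, 4, -8)ᵀ.

Sanity check: (A − (-5)·I) v_1 = (0, 0, 0)ᵀ = 0. ✓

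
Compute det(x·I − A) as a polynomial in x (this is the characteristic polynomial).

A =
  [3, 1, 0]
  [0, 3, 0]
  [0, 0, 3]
x^3 - 9*x^2 + 27*x - 27

Expanding det(x·I − A) (e.g. by cofactor expansion or by noting that A is similar to its Jordan form J, which has the same characteristic polynomial as A) gives
  χ_A(x) = x^3 - 9*x^2 + 27*x - 27
which factors as (x - 3)^3. The eigenvalues (with algebraic multiplicities) are λ = 3 with multiplicity 3.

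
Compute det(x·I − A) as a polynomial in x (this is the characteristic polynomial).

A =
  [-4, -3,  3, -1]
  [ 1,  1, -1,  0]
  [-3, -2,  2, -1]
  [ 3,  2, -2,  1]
x^4

Expanding det(x·I − A) (e.g. by cofactor expansion or by noting that A is similar to its Jordan form J, which has the same characteristic polynomial as A) gives
  χ_A(x) = x^4
which factors as x^4. The eigenvalues (with algebraic multiplicities) are λ = 0 with multiplicity 4.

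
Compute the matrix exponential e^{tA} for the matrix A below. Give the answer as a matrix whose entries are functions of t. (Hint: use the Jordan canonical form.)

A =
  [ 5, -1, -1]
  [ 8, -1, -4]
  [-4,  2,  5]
e^{tA} =
  [2*t*exp(3*t) + exp(3*t), -t*exp(3*t), -t*exp(3*t)]
  [8*t*exp(3*t), -4*t*exp(3*t) + exp(3*t), -4*t*exp(3*t)]
  [-4*t*exp(3*t), 2*t*exp(3*t), 2*t*exp(3*t) + exp(3*t)]

Strategy: write A = P · J · P⁻¹ where J is a Jordan canonical form, so e^{tA} = P · e^{tJ} · P⁻¹, and e^{tJ} can be computed block-by-block.

A has Jordan form
J =
  [3, 1, 0]
  [0, 3, 0]
  [0, 0, 3]
(up to reordering of blocks).

Per-block formulas:
  For a 1×1 block at λ = 3: exp(t · [3]) = [e^(3t)].
  For a 2×2 Jordan block J_2(3): exp(t · J_2(3)) = e^(3t)·(I + t·N), where N is the 2×2 nilpotent shift.

After assembling e^{tJ} and conjugating by P, we get:

e^{tA} =
  [2*t*exp(3*t) + exp(3*t), -t*exp(3*t), -t*exp(3*t)]
  [8*t*exp(3*t), -4*t*exp(3*t) + exp(3*t), -4*t*exp(3*t)]
  [-4*t*exp(3*t), 2*t*exp(3*t), 2*t*exp(3*t) + exp(3*t)]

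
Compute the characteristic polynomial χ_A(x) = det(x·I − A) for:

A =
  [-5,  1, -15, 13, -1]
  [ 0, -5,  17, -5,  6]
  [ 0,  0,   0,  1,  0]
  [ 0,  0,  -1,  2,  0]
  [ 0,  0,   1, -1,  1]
x^5 + 7*x^4 - 2*x^3 - 46*x^2 + 65*x - 25

Expanding det(x·I − A) (e.g. by cofactor expansion or by noting that A is similar to its Jordan form J, which has the same characteristic polynomial as A) gives
  χ_A(x) = x^5 + 7*x^4 - 2*x^3 - 46*x^2 + 65*x - 25
which factors as (x - 1)^3*(x + 5)^2. The eigenvalues (with algebraic multiplicities) are λ = -5 with multiplicity 2, λ = 1 with multiplicity 3.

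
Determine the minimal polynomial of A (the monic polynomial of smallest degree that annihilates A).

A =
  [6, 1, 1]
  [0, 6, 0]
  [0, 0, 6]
x^2 - 12*x + 36

The characteristic polynomial is χ_A(x) = (x - 6)^3, so the eigenvalues are known. The minimal polynomial is
  m_A(x) = Π_λ (x − λ)^{k_λ}
where k_λ is the size of the *largest* Jordan block for λ (equivalently, the smallest k with (A − λI)^k v = 0 for every generalised eigenvector v of λ).

  λ = 6: largest Jordan block has size 2, contributing (x − 6)^2

So m_A(x) = (x - 6)^2 = x^2 - 12*x + 36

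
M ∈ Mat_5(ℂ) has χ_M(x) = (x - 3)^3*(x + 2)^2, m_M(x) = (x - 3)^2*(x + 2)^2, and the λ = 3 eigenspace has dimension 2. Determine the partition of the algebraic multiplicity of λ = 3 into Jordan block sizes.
Block sizes for λ = 3: [2, 1]

Step 1 — from the characteristic polynomial, algebraic multiplicity of λ = 3 is 3. From dim ker(M − (3)·I) = 2, there are exactly 2 Jordan blocks for λ = 3.
Step 2 — from the minimal polynomial, the factor (x − 3)^2 tells us the largest block for λ = 3 has size 2.
Step 3 — with total size 3, 2 blocks, and largest block 2, the block sizes (in nonincreasing order) are [2, 1].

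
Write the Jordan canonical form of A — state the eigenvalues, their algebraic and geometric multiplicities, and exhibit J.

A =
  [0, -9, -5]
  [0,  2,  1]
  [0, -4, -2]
J_3(0)

The characteristic polynomial is
  det(x·I − A) = x^3

Eigenvalues and multiplicities (the geometric multiplicity of λ is n − rank(A − λI), which equals the number of Jordan blocks for λ):
  λ = 0: algebraic multiplicity = 3, geometric multiplicity = 1

Determining the block sizes for each eigenvalue:
  λ = 0: one block (gm = 1), so the single block has size am = 3 → block sizes [3]

Assembling the blocks gives a Jordan form
J =
  [0, 1, 0]
  [0, 0, 1]
  [0, 0, 0]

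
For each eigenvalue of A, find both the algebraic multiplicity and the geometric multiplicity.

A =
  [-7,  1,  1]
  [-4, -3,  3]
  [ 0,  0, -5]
λ = -5: alg = 3, geom = 1

Step 1 — factor the characteristic polynomial to read off the algebraic multiplicities:
  χ_A(x) = (x + 5)^3

Step 2 — compute geometric multiplicities via the rank-nullity identity g(λ) = n − rank(A − λI):
  rank(A − (-5)·I) = 2, so dim ker(A − (-5)·I) = n − 2 = 1

Summary:
  λ = -5: algebraic multiplicity = 3, geometric multiplicity = 1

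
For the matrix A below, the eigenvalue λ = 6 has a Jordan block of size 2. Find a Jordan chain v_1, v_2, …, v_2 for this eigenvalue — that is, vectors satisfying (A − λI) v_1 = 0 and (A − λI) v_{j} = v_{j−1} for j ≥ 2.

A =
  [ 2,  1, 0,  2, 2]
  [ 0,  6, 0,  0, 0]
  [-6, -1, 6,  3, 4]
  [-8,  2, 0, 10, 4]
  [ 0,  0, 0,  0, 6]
A Jordan chain for λ = 6 of length 2:
v_1 = (-4, 0, -6, -8, 0)ᵀ
v_2 = (1, 0, 0, 0, 0)ᵀ

Let N = A − (6)·I. We want v_2 with N^2 v_2 = 0 but N^1 v_2 ≠ 0; then v_{j-1} := N · v_j for j = 2, …, 2.

Pick v_2 = (1, 0, 0, 0, 0)ᵀ.
Then v_1 = N · v_2 = (-4, 0, -6, -8, 0)ᵀ.

Sanity check: (A − (6)·I) v_1 = (0, 0, 0, 0, 0)ᵀ = 0. ✓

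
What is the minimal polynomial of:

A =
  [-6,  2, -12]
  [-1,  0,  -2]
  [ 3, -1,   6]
x^3

The characteristic polynomial is χ_A(x) = x^3, so the eigenvalues are known. The minimal polynomial is
  m_A(x) = Π_λ (x − λ)^{k_λ}
where k_λ is the size of the *largest* Jordan block for λ (equivalently, the smallest k with (A − λI)^k v = 0 for every generalised eigenvector v of λ).

  λ = 0: largest Jordan block has size 3, contributing (x − 0)^3

So m_A(x) = x^3 = x^3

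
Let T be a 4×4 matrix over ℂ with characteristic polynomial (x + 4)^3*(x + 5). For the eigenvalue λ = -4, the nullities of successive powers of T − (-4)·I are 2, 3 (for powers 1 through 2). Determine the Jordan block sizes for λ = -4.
Block sizes for λ = -4: [2, 1]

From the dimensions of kernels of powers, the number of Jordan blocks of size at least j is d_j − d_{j−1} where d_j = dim ker(N^j) (with d_0 = 0). Computing the differences gives [2, 1].
The number of blocks of size exactly k is (#blocks of size ≥ k) − (#blocks of size ≥ k + 1), so the partition is: 1 block(s) of size 1, 1 block(s) of size 2.
In nonincreasing order the block sizes are [2, 1].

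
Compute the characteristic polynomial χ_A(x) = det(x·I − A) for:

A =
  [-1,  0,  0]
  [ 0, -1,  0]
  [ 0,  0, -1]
x^3 + 3*x^2 + 3*x + 1

Expanding det(x·I − A) (e.g. by cofactor expansion or by noting that A is similar to its Jordan form J, which has the same characteristic polynomial as A) gives
  χ_A(x) = x^3 + 3*x^2 + 3*x + 1
which factors as (x + 1)^3. The eigenvalues (with algebraic multiplicities) are λ = -1 with multiplicity 3.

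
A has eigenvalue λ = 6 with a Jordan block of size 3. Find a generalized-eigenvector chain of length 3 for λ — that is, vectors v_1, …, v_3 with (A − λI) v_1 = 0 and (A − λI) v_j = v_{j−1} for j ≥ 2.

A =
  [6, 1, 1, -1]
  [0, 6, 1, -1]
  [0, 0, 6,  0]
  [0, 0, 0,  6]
A Jordan chain for λ = 6 of length 3:
v_1 = (1, 0, 0, 0)ᵀ
v_2 = (1, 1, 0, 0)ᵀ
v_3 = (0, 0, 1, 0)ᵀ

Let N = A − (6)·I. We want v_3 with N^3 v_3 = 0 but N^2 v_3 ≠ 0; then v_{j-1} := N · v_j for j = 3, …, 2.

Pick v_3 = (0, 0, 1, 0)ᵀ.
Then v_2 = N · v_3 = (1, 1, 0, 0)ᵀ.
Then v_1 = N · v_2 = (1, 0, 0, 0)ᵀ.

Sanity check: (A − (6)·I) v_1 = (0, 0, 0, 0)ᵀ = 0. ✓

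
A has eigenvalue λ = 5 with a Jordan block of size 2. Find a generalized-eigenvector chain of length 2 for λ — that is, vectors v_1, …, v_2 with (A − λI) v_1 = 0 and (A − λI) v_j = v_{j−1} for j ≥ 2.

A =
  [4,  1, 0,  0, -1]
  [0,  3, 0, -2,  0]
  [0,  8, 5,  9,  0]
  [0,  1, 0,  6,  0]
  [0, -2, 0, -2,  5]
A Jordan chain for λ = 5 of length 2:
v_1 = (0, 0, -1, 0, 0)ᵀ
v_2 = (1, 1, 0, -1, 0)ᵀ

Let N = A − (5)·I. We want v_2 with N^2 v_2 = 0 but N^1 v_2 ≠ 0; then v_{j-1} := N · v_j for j = 2, …, 2.

Pick v_2 = (1, 1, 0, -1, 0)ᵀ.
Then v_1 = N · v_2 = (0, 0, -1, 0, 0)ᵀ.

Sanity check: (A − (5)·I) v_1 = (0, 0, 0, 0, 0)ᵀ = 0. ✓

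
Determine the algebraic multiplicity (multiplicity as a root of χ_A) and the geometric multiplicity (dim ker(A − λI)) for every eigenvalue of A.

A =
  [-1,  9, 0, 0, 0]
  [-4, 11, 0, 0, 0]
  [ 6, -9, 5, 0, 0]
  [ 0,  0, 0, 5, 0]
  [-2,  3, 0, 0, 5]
λ = 5: alg = 5, geom = 4

Step 1 — factor the characteristic polynomial to read off the algebraic multiplicities:
  χ_A(x) = (x - 5)^5

Step 2 — compute geometric multiplicities via the rank-nullity identity g(λ) = n − rank(A − λI):
  rank(A − (5)·I) = 1, so dim ker(A − (5)·I) = n − 1 = 4

Summary:
  λ = 5: algebraic multiplicity = 5, geometric multiplicity = 4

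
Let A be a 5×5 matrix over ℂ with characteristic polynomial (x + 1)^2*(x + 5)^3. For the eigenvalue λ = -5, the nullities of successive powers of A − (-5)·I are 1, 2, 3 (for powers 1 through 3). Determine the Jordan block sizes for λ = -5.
Block sizes for λ = -5: [3]

From the dimensions of kernels of powers, the number of Jordan blocks of size at least j is d_j − d_{j−1} where d_j = dim ker(N^j) (with d_0 = 0). Computing the differences gives [1, 1, 1].
The number of blocks of size exactly k is (#blocks of size ≥ k) − (#blocks of size ≥ k + 1), so the partition is: 1 block(s) of size 3.
In nonincreasing order the block sizes are [3].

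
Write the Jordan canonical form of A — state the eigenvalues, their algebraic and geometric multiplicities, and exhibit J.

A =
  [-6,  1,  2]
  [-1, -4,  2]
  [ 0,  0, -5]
J_2(-5) ⊕ J_1(-5)

The characteristic polynomial is
  det(x·I − A) = x^3 + 15*x^2 + 75*x + 125 = (x + 5)^3

Eigenvalues and multiplicities (the geometric multiplicity of λ is n − rank(A − λI), which equals the number of Jordan blocks for λ):
  λ = -5: algebraic multiplicity = 3, geometric multiplicity = 2

Determining the block sizes for each eigenvalue:
  λ = -5: 2 blocks summing to 3 forces exactly one block of size 2 and the rest size 1 → block sizes [2, 1]

Assembling the blocks gives a Jordan form
J =
  [-5,  1,  0]
  [ 0, -5,  0]
  [ 0,  0, -5]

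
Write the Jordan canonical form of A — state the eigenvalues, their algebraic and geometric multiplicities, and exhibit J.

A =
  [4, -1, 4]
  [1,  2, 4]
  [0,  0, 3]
J_2(3) ⊕ J_1(3)

The characteristic polynomial is
  det(x·I − A) = x^3 - 9*x^2 + 27*x - 27 = (x - 3)^3

Eigenvalues and multiplicities (the geometric multiplicity of λ is n − rank(A − λI), which equals the number of Jordan blocks for λ):
  λ = 3: algebraic multiplicity = 3, geometric multiplicity = 2

Determining the block sizes for each eigenvalue:
  λ = 3: 2 blocks summing to 3 forces exactly one block of size 2 and the rest size 1 → block sizes [2, 1]

Assembling the blocks gives a Jordan form
J =
  [3, 1, 0]
  [0, 3, 0]
  [0, 0, 3]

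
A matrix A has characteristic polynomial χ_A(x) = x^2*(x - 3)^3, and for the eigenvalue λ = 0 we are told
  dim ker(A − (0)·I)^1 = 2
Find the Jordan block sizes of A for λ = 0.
Block sizes for λ = 0: [1, 1]

From the dimensions of kernels of powers, the number of Jordan blocks of size at least j is d_j − d_{j−1} where d_j = dim ker(N^j) (with d_0 = 0). Computing the differences gives [2].
The number of blocks of size exactly k is (#blocks of size ≥ k) − (#blocks of size ≥ k + 1), so the partition is: 2 block(s) of size 1.
In nonincreasing order the block sizes are [1, 1].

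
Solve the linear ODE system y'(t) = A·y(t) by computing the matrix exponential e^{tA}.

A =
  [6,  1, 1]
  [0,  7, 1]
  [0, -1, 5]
e^{tA} =
  [exp(6*t), t*exp(6*t), t*exp(6*t)]
  [0, t*exp(6*t) + exp(6*t), t*exp(6*t)]
  [0, -t*exp(6*t), -t*exp(6*t) + exp(6*t)]

Strategy: write A = P · J · P⁻¹ where J is a Jordan canonical form, so e^{tA} = P · e^{tJ} · P⁻¹, and e^{tJ} can be computed block-by-block.

A has Jordan form
J =
  [6, 1, 0]
  [0, 6, 0]
  [0, 0, 6]
(up to reordering of blocks).

Per-block formulas:
  For a 2×2 Jordan block J_2(6): exp(t · J_2(6)) = e^(6t)·(I + t·N), where N is the 2×2 nilpotent shift.
  For a 1×1 block at λ = 6: exp(t · [6]) = [e^(6t)].

After assembling e^{tJ} and conjugating by P, we get:

e^{tA} =
  [exp(6*t), t*exp(6*t), t*exp(6*t)]
  [0, t*exp(6*t) + exp(6*t), t*exp(6*t)]
  [0, -t*exp(6*t), -t*exp(6*t) + exp(6*t)]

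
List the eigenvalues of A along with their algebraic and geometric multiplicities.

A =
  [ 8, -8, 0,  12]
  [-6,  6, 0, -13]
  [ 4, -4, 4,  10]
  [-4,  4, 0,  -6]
λ = 0: alg = 1, geom = 1; λ = 4: alg = 3, geom = 2

Step 1 — factor the characteristic polynomial to read off the algebraic multiplicities:
  χ_A(x) = x*(x - 4)^3

Step 2 — compute geometric multiplicities via the rank-nullity identity g(λ) = n − rank(A − λI):
  rank(A − (0)·I) = 3, so dim ker(A − (0)·I) = n − 3 = 1
  rank(A − (4)·I) = 2, so dim ker(A − (4)·I) = n − 2 = 2

Summary:
  λ = 0: algebraic multiplicity = 1, geometric multiplicity = 1
  λ = 4: algebraic multiplicity = 3, geometric multiplicity = 2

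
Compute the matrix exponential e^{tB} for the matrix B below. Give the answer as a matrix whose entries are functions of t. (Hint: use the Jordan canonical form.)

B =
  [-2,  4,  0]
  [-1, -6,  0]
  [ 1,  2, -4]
e^{tB} =
  [2*t*exp(-4*t) + exp(-4*t), 4*t*exp(-4*t), 0]
  [-t*exp(-4*t), -2*t*exp(-4*t) + exp(-4*t), 0]
  [t*exp(-4*t), 2*t*exp(-4*t), exp(-4*t)]

Strategy: write B = P · J · P⁻¹ where J is a Jordan canonical form, so e^{tB} = P · e^{tJ} · P⁻¹, and e^{tJ} can be computed block-by-block.

B has Jordan form
J =
  [-4,  1,  0]
  [ 0, -4,  0]
  [ 0,  0, -4]
(up to reordering of blocks).

Per-block formulas:
  For a 1×1 block at λ = -4: exp(t · [-4]) = [e^(-4t)].
  For a 2×2 Jordan block J_2(-4): exp(t · J_2(-4)) = e^(-4t)·(I + t·N), where N is the 2×2 nilpotent shift.

After assembling e^{tJ} and conjugating by P, we get:

e^{tB} =
  [2*t*exp(-4*t) + exp(-4*t), 4*t*exp(-4*t), 0]
  [-t*exp(-4*t), -2*t*exp(-4*t) + exp(-4*t), 0]
  [t*exp(-4*t), 2*t*exp(-4*t), exp(-4*t)]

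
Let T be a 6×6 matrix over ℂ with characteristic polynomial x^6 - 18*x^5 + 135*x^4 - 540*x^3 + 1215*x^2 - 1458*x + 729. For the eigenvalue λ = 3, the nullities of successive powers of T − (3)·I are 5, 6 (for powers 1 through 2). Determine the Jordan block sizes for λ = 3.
Block sizes for λ = 3: [2, 1, 1, 1, 1]

From the dimensions of kernels of powers, the number of Jordan blocks of size at least j is d_j − d_{j−1} where d_j = dim ker(N^j) (with d_0 = 0). Computing the differences gives [5, 1].
The number of blocks of size exactly k is (#blocks of size ≥ k) − (#blocks of size ≥ k + 1), so the partition is: 4 block(s) of size 1, 1 block(s) of size 2.
In nonincreasing order the block sizes are [2, 1, 1, 1, 1].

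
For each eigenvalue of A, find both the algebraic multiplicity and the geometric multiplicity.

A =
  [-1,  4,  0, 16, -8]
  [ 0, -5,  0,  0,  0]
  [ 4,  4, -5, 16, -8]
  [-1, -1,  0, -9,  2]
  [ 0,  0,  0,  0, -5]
λ = -5: alg = 5, geom = 4

Step 1 — factor the characteristic polynomial to read off the algebraic multiplicities:
  χ_A(x) = (x + 5)^5

Step 2 — compute geometric multiplicities via the rank-nullity identity g(λ) = n − rank(A − λI):
  rank(A − (-5)·I) = 1, so dim ker(A − (-5)·I) = n − 1 = 4

Summary:
  λ = -5: algebraic multiplicity = 5, geometric multiplicity = 4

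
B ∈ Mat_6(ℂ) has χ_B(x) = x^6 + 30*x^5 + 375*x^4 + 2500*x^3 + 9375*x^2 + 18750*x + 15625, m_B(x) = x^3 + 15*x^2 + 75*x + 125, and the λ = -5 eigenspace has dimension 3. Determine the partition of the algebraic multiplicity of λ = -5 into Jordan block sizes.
Block sizes for λ = -5: [3, 2, 1]

Step 1 — from the characteristic polynomial, algebraic multiplicity of λ = -5 is 6. From dim ker(B − (-5)·I) = 3, there are exactly 3 Jordan blocks for λ = -5.
Step 2 — from the minimal polynomial, the factor (x + 5)^3 tells us the largest block for λ = -5 has size 3.
Step 3 — with total size 6, 3 blocks, and largest block 3, the block sizes (in nonincreasing order) are [3, 2, 1].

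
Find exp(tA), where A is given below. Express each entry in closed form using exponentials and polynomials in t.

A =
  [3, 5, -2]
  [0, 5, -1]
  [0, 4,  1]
e^{tA} =
  [exp(3*t), t^2*exp(3*t) + 5*t*exp(3*t), -t^2*exp(3*t)/2 - 2*t*exp(3*t)]
  [0, 2*t*exp(3*t) + exp(3*t), -t*exp(3*t)]
  [0, 4*t*exp(3*t), -2*t*exp(3*t) + exp(3*t)]

Strategy: write A = P · J · P⁻¹ where J is a Jordan canonical form, so e^{tA} = P · e^{tJ} · P⁻¹, and e^{tJ} can be computed block-by-block.

A has Jordan form
J =
  [3, 1, 0]
  [0, 3, 1]
  [0, 0, 3]
(up to reordering of blocks).

Per-block formulas:
  For a 3×3 Jordan block J_3(3): exp(t · J_3(3)) = e^(3t)·(I + t·N + (t^2/2)·N^2), where N is the 3×3 nilpotent shift.

After assembling e^{tJ} and conjugating by P, we get:

e^{tA} =
  [exp(3*t), t^2*exp(3*t) + 5*t*exp(3*t), -t^2*exp(3*t)/2 - 2*t*exp(3*t)]
  [0, 2*t*exp(3*t) + exp(3*t), -t*exp(3*t)]
  [0, 4*t*exp(3*t), -2*t*exp(3*t) + exp(3*t)]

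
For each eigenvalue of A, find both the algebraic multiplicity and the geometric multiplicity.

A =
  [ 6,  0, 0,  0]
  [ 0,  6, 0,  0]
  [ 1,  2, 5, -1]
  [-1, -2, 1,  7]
λ = 6: alg = 4, geom = 3

Step 1 — factor the characteristic polynomial to read off the algebraic multiplicities:
  χ_A(x) = (x - 6)^4

Step 2 — compute geometric multiplicities via the rank-nullity identity g(λ) = n − rank(A − λI):
  rank(A − (6)·I) = 1, so dim ker(A − (6)·I) = n − 1 = 3

Summary:
  λ = 6: algebraic multiplicity = 4, geometric multiplicity = 3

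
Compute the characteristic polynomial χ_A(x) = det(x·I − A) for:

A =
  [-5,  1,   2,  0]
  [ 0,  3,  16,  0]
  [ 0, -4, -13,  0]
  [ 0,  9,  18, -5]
x^4 + 20*x^3 + 150*x^2 + 500*x + 625

Expanding det(x·I − A) (e.g. by cofactor expansion or by noting that A is similar to its Jordan form J, which has the same characteristic polynomial as A) gives
  χ_A(x) = x^4 + 20*x^3 + 150*x^2 + 500*x + 625
which factors as (x + 5)^4. The eigenvalues (with algebraic multiplicities) are λ = -5 with multiplicity 4.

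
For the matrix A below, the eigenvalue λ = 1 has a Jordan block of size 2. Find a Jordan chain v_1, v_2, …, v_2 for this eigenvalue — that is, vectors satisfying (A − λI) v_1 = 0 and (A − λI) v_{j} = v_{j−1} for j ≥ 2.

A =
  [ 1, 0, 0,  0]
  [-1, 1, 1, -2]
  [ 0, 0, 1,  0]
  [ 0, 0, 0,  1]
A Jordan chain for λ = 1 of length 2:
v_1 = (0, -1, 0, 0)ᵀ
v_2 = (1, 0, 0, 0)ᵀ

Let N = A − (1)·I. We want v_2 with N^2 v_2 = 0 but N^1 v_2 ≠ 0; then v_{j-1} := N · v_j for j = 2, …, 2.

Pick v_2 = (1, 0, 0, 0)ᵀ.
Then v_1 = N · v_2 = (0, -1, 0, 0)ᵀ.

Sanity check: (A − (1)·I) v_1 = (0, 0, 0, 0)ᵀ = 0. ✓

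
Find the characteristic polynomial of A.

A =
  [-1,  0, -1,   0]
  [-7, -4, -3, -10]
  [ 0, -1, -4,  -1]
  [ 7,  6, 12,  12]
x^4 - 3*x^3 - 15*x^2 - 17*x - 6

Expanding det(x·I − A) (e.g. by cofactor expansion or by noting that A is similar to its Jordan form J, which has the same characteristic polynomial as A) gives
  χ_A(x) = x^4 - 3*x^3 - 15*x^2 - 17*x - 6
which factors as (x - 6)*(x + 1)^3. The eigenvalues (with algebraic multiplicities) are λ = -1 with multiplicity 3, λ = 6 with multiplicity 1.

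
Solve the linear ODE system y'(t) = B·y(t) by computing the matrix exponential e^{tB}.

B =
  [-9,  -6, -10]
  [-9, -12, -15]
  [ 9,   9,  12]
e^{tB} =
  [-6*t*exp(-3*t) + exp(-3*t), -6*t*exp(-3*t), -10*t*exp(-3*t)]
  [-9*t*exp(-3*t), -9*t*exp(-3*t) + exp(-3*t), -15*t*exp(-3*t)]
  [9*t*exp(-3*t), 9*t*exp(-3*t), 15*t*exp(-3*t) + exp(-3*t)]

Strategy: write B = P · J · P⁻¹ where J is a Jordan canonical form, so e^{tB} = P · e^{tJ} · P⁻¹, and e^{tJ} can be computed block-by-block.

B has Jordan form
J =
  [-3,  1,  0]
  [ 0, -3,  0]
  [ 0,  0, -3]
(up to reordering of blocks).

Per-block formulas:
  For a 2×2 Jordan block J_2(-3): exp(t · J_2(-3)) = e^(-3t)·(I + t·N), where N is the 2×2 nilpotent shift.
  For a 1×1 block at λ = -3: exp(t · [-3]) = [e^(-3t)].

After assembling e^{tJ} and conjugating by P, we get:

e^{tB} =
  [-6*t*exp(-3*t) + exp(-3*t), -6*t*exp(-3*t), -10*t*exp(-3*t)]
  [-9*t*exp(-3*t), -9*t*exp(-3*t) + exp(-3*t), -15*t*exp(-3*t)]
  [9*t*exp(-3*t), 9*t*exp(-3*t), 15*t*exp(-3*t) + exp(-3*t)]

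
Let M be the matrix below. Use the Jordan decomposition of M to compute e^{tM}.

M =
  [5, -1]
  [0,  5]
e^{tM} =
  [exp(5*t), -t*exp(5*t)]
  [0, exp(5*t)]

Strategy: write M = P · J · P⁻¹ where J is a Jordan canonical form, so e^{tM} = P · e^{tJ} · P⁻¹, and e^{tJ} can be computed block-by-block.

M has Jordan form
J =
  [5, 1]
  [0, 5]
(up to reordering of blocks).

Per-block formulas:
  For a 2×2 Jordan block J_2(5): exp(t · J_2(5)) = e^(5t)·(I + t·N), where N is the 2×2 nilpotent shift.

After assembling e^{tJ} and conjugating by P, we get:

e^{tM} =
  [exp(5*t), -t*exp(5*t)]
  [0, exp(5*t)]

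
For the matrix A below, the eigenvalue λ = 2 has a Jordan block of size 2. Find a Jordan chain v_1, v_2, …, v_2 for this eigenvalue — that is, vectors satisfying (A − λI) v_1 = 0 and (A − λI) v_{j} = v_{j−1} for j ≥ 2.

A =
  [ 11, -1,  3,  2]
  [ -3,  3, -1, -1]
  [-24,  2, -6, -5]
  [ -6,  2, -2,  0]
A Jordan chain for λ = 2 of length 2:
v_1 = (9, -3, -24, -6)ᵀ
v_2 = (1, 0, 0, 0)ᵀ

Let N = A − (2)·I. We want v_2 with N^2 v_2 = 0 but N^1 v_2 ≠ 0; then v_{j-1} := N · v_j for j = 2, …, 2.

Pick v_2 = (1, 0, 0, 0)ᵀ.
Then v_1 = N · v_2 = (9, -3, -24, -6)ᵀ.

Sanity check: (A − (2)·I) v_1 = (0, 0, 0, 0)ᵀ = 0. ✓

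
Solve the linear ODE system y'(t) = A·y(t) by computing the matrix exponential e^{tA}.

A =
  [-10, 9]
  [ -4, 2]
e^{tA} =
  [-6*t*exp(-4*t) + exp(-4*t), 9*t*exp(-4*t)]
  [-4*t*exp(-4*t), 6*t*exp(-4*t) + exp(-4*t)]

Strategy: write A = P · J · P⁻¹ where J is a Jordan canonical form, so e^{tA} = P · e^{tJ} · P⁻¹, and e^{tJ} can be computed block-by-block.

A has Jordan form
J =
  [-4,  1]
  [ 0, -4]
(up to reordering of blocks).

Per-block formulas:
  For a 2×2 Jordan block J_2(-4): exp(t · J_2(-4)) = e^(-4t)·(I + t·N), where N is the 2×2 nilpotent shift.

After assembling e^{tJ} and conjugating by P, we get:

e^{tA} =
  [-6*t*exp(-4*t) + exp(-4*t), 9*t*exp(-4*t)]
  [-4*t*exp(-4*t), 6*t*exp(-4*t) + exp(-4*t)]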